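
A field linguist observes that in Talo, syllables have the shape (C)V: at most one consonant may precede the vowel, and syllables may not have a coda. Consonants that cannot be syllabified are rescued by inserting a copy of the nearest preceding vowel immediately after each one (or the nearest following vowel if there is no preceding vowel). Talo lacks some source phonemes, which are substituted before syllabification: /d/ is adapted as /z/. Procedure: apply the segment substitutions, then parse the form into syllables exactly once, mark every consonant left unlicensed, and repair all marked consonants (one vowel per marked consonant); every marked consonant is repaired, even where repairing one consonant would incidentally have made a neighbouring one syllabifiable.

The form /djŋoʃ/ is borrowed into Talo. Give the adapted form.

Substitution: /d/ → /z/, giving /zjŋoʃ/.
Syllabifying with onset maximization leaves /z/, /j/, /ʃ/ stranded (no codas are permitted; onsets are limited to one consonant).
Each unlicensed consonant becomes the onset of a new syllable: /z/ → /zo/, /j/ → /jo/, /ʃ/ → /ʃo/.

zojoŋoʃo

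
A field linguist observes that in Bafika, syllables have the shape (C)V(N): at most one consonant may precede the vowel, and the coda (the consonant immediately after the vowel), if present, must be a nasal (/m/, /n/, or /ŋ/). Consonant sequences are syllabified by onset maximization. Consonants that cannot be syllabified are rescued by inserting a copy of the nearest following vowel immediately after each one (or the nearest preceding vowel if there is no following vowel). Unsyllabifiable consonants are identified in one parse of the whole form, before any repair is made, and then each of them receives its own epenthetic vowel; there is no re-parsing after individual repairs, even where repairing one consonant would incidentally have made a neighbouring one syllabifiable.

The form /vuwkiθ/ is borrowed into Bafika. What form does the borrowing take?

Syllabifying with onset maximization leaves /w/, /θ/ stranded (only a nasal (/m/, /n/, or /ŋ/) is licensed in coda position; onsets are limited to one consonant).
Epenthesis after each stranded consonant: /w/ → /wi/, /θ/ → /θi/.

vuwikiθi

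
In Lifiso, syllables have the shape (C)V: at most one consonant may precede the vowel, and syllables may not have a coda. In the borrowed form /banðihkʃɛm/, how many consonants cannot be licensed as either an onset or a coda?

Under (C)V, the unsyllabifiable consonants are /n/, /h/, /k/, /m/ (no codas are permitted; onsets are limited to one consonant).

4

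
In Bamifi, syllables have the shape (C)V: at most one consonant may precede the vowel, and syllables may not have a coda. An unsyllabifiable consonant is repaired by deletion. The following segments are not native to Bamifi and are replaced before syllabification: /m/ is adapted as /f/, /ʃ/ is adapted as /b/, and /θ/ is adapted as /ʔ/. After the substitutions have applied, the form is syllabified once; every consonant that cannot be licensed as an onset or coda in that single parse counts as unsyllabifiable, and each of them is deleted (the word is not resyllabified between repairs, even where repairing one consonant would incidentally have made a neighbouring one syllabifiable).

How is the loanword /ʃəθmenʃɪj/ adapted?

bəfebɪ

Substitution: /ʃ/ → /b/, /θ/ → /ʔ/, /m/ → /f/, giving /bəʔfenbɪj/.
Syllabifying with onset maximization leaves /ʔ/, /n/, /j/ stranded (no codas are permitted; onsets are limited to one consonant).
Each unlicensed consonant is deleted: /ʔ/, /n/, /j/.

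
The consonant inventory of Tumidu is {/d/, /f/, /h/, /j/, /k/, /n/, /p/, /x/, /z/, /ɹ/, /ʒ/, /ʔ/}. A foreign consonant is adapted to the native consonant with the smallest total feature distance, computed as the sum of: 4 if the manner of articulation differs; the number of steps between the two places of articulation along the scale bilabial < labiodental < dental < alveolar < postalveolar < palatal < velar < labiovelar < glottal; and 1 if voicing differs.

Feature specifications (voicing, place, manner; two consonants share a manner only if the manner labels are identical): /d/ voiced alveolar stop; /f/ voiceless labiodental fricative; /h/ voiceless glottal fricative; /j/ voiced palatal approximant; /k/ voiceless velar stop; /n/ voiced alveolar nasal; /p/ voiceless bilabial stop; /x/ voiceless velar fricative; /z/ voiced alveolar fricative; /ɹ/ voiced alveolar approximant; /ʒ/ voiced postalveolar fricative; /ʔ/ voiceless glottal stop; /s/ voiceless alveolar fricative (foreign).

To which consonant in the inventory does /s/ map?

/z/ is closest: same manner (fricative), place distance 0 (alveolar→alveolar), voicing differs (+1); total 1. Next closest is /f/ at distance 2.

z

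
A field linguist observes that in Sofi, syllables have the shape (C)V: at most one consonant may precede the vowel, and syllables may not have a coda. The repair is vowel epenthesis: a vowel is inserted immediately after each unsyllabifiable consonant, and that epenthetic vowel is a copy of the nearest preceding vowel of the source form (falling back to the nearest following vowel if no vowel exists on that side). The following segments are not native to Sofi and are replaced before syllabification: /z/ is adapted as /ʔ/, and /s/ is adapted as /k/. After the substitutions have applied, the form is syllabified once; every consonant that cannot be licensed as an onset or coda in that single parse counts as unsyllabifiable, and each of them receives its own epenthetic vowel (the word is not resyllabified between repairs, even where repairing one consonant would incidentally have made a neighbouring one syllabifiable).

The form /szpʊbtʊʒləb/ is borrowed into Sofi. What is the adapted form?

Substitution: /s/ → /k/, /z/ → /ʔ/, giving /kʔpʊbtʊʒləb/.
Under (C)V, the unsyllabifiable consonants are /k/, /ʔ/, /b/, /ʒ/, /b/ (no codas are permitted; onsets are limited to one consonant).
Epenthesis after each stranded consonant: /k/ → /kʊ/, /ʔ/ → /ʔʊ/, /b/ → /bʊ/, /ʒ/ → /ʒʊ/, /b/ → /bə/.

kʊʔʊpʊbʊtʊʒʊləbə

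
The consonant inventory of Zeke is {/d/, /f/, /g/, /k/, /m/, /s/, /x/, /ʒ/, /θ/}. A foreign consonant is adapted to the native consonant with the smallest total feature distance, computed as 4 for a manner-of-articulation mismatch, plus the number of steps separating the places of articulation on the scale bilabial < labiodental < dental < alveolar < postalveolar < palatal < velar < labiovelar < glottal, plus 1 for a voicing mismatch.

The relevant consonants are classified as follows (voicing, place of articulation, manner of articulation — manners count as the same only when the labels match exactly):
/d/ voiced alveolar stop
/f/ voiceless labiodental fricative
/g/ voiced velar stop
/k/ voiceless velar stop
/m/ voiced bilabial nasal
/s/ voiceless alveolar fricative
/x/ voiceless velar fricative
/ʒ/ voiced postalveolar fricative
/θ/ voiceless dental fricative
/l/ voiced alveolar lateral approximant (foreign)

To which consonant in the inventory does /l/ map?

/d/ is closest: manner differs (lateral approximant→stop, +4), place distance 0 (alveolar→alveolar), same voicing; total 4. Next closest is /s/ at distance 5.

d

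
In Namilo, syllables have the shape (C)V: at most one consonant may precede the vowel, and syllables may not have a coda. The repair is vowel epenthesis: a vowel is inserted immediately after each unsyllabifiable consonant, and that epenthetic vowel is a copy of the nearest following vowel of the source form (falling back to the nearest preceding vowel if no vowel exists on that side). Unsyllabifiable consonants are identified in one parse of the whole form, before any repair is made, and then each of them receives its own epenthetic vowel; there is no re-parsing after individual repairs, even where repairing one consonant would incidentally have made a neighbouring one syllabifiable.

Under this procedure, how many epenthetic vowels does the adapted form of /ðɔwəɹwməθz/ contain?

The unsyllabifiable consonants are /ɹ/, /w/, /θ/, /z/; each receives one epenthetic vowel.

4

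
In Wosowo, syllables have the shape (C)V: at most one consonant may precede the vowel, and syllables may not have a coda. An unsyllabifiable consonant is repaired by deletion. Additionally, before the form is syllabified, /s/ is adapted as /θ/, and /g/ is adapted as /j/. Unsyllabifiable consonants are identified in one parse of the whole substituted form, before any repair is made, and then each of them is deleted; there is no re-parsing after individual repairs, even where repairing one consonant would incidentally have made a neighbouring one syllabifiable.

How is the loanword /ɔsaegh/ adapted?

Substitution: /s/ → /θ/, /g/ → /j/, giving /ɔθaejh/.
The consonants /j/, /h/ cannot be parsed into a legal (C)V syllable (no codas are permitted; onsets are limited to one consonant).
Deletion applies to /j/, /h/.

ɔθae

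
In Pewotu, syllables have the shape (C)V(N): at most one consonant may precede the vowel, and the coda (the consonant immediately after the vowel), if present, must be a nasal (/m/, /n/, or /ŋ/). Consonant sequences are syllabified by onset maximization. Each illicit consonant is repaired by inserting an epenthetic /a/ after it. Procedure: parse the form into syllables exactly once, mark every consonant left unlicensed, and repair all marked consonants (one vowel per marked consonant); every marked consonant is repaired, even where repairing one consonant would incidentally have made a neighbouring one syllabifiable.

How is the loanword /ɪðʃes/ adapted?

ɪðaʃesa

The consonants /ð/, /s/ cannot be parsed into a legal (C)V(N) syllable (only a nasal (/m/, /n/, or /ŋ/) is licensed in coda position; onsets are limited to one consonant).
Each unlicensed consonant becomes the onset of a new syllable: /ð/ → /ða/, /s/ → /sa/.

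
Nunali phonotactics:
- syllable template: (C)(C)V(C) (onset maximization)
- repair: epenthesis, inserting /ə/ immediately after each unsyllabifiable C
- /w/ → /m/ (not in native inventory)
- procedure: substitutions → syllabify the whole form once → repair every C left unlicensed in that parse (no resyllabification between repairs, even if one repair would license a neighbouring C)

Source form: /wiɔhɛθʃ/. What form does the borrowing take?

miɔhɛθʃə

Substitution: /w/ → /m/, giving /miɔhɛθʃ/.
The consonants /ʃ/ cannot be parsed into a legal (C)(C)V(C) syllable (at most one coda consonant is licensed; onsets may contain at most 2 consonants).
Inserting the epenthetic vowel yields /ʃ/ → /ʃə/.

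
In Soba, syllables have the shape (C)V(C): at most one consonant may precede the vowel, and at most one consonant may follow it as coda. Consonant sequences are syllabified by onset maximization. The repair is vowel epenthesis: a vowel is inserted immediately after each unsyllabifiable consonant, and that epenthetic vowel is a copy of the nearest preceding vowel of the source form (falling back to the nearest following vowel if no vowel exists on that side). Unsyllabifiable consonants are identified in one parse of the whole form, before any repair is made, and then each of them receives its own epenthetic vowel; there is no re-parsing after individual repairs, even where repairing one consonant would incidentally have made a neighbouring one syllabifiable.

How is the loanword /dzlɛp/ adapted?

dɛzɛlɛp

The consonants /d/, /z/ cannot be parsed into a legal (C)V(C) syllable (at most one coda consonant is licensed; onsets are limited to one consonant).
Each unlicensed consonant becomes the onset of a new syllable: /d/ → /dɛ/, /z/ → /zɛ/.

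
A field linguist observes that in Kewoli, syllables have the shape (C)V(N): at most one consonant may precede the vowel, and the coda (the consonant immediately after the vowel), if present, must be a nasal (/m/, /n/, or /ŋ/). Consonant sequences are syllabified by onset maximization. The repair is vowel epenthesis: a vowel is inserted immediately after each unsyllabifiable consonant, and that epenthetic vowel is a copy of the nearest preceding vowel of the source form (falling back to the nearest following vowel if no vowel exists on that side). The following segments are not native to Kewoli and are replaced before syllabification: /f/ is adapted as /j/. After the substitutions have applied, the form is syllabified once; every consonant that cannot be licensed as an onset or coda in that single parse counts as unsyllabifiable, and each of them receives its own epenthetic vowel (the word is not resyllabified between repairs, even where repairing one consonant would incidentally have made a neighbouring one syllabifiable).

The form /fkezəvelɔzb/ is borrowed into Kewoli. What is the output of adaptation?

jekezəvelɔzɔbɔ

Substitution: /f/ → /j/, giving /jkezəvelɔzb/.
The consonants /j/, /z/, /b/ cannot be parsed into a legal (C)V(N) syllable (only a nasal (/m/, /n/, or /ŋ/) is licensed in coda position; onsets are limited to one consonant).
Each unlicensed consonant becomes the onset of a new syllable: /j/ → /je/, /z/ → /zɔ/, /b/ → /bɔ/.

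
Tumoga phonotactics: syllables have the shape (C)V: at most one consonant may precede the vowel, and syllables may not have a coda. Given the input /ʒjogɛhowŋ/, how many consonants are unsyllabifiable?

3

The consonants /ʒ/, /w/, /ŋ/ cannot be parsed into a legal (C)V syllable (no codas are permitted; onsets are limited to one consonant).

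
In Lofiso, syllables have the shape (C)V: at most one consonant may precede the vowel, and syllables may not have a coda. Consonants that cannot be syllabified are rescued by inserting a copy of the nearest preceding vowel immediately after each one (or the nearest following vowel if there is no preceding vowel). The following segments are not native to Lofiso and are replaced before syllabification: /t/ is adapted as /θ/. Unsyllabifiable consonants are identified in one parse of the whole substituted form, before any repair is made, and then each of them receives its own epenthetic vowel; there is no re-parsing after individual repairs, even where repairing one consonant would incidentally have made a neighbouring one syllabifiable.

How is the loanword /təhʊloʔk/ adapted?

θəhʊloʔoko

Substitution: /t/ → /θ/, giving /θəhʊloʔk/.
Syllabifying with onset maximization leaves /ʔ/, /k/ stranded (no codas are permitted; onsets are limited to one consonant).
Inserting the epenthetic vowel yields /ʔ/ → /ʔo/, /k/ → /ko/.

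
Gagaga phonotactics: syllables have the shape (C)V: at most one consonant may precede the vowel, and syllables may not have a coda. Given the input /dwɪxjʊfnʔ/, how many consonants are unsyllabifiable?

5

The consonants /d/, /x/, /f/, /n/, /ʔ/ cannot be parsed into a legal (C)V syllable (no codas are permitted; onsets are limited to one consonant).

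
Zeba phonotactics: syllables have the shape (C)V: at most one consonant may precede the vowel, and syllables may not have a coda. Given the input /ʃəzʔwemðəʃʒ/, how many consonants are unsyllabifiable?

5

The consonants /z/, /ʔ/, /m/, /ʃ/, /ʒ/ cannot be parsed into a legal (C)V syllable (no codas are permitted; onsets are limited to one consonant).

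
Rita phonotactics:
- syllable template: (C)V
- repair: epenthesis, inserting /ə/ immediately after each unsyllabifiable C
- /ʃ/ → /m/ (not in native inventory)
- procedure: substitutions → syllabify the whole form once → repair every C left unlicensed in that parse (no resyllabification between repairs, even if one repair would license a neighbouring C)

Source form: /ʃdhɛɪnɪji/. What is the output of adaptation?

mədəhɛɪnɪji

Substitution: /ʃ/ → /m/, giving /mdhɛɪnɪji/.
Syllabifying with onset maximization leaves /m/, /d/ stranded (no codas are permitted; onsets are limited to one consonant).
Inserting the epenthetic vowel yields /m/ → /mə/, /d/ → /də/.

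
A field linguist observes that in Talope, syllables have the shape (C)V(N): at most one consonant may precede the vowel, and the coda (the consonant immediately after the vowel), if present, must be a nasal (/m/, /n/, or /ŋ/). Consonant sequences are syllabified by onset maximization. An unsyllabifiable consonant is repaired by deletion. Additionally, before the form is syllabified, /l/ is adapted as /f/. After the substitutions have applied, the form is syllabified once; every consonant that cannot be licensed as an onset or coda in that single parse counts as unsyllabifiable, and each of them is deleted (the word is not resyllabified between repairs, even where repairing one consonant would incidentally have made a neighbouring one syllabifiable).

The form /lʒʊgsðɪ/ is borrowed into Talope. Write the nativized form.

ʒʊðɪ

Substitution: /l/ → /f/, giving /fʒʊgsðɪ/.
Syllabifying with onset maximization leaves /f/, /g/, /s/ stranded (only a nasal (/m/, /n/, or /ŋ/) is licensed in coda position; onsets are limited to one consonant).
Deleting the stranded consonants removes /f/, /g/, /s/.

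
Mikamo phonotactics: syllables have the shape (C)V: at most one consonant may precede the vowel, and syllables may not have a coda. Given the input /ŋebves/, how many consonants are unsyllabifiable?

2

The consonants /b/, /s/ cannot be parsed into a legal (C)V syllable (no codas are permitted; onsets are limited to one consonant).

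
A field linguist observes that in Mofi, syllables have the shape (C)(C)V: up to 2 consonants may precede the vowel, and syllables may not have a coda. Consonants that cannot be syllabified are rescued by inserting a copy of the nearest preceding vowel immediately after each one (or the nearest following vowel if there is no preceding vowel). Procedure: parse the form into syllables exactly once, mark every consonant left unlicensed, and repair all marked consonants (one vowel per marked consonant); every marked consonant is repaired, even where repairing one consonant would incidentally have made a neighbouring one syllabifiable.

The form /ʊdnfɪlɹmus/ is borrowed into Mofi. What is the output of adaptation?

Syllabifying with onset maximization leaves /d/, /l/, /s/ stranded (no codas are permitted; onsets may contain at most 2 consonants).
Each unlicensed consonant becomes the onset of a new syllable: /d/ → /dʊ/, /l/ → /lɪ/, /s/ → /su/.

ʊdʊnfɪlɪɹmusu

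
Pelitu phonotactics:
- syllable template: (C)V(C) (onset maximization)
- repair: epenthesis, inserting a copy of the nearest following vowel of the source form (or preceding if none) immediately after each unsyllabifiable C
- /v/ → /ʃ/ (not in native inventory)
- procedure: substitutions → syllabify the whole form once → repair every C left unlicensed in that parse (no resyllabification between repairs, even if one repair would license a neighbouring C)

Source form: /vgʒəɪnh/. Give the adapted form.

ʃəgəʒəɪnhɪ

Substitution: /v/ → /ʃ/, giving /ʃgʒəɪnh/.
Syllabifying with onset maximization leaves /ʃ/, /g/, /h/ stranded (at most one coda consonant is licensed; onsets are limited to one consonant).
Each unlicensed consonant becomes the onset of a new syllable: /ʃ/ → /ʃə/, /g/ → /gə/, /h/ → /hɪ/.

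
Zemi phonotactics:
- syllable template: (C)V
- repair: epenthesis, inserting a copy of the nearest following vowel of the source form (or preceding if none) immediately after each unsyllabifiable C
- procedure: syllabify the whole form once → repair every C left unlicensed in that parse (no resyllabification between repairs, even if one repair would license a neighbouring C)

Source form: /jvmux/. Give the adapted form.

juvumuxu

Under (C)V, the unsyllabifiable consonants are /j/, /v/, /x/ (no codas are permitted; onsets are limited to one consonant).
Epenthesis after each stranded consonant: /j/ → /ju/, /v/ → /vu/, /x/ → /xu/.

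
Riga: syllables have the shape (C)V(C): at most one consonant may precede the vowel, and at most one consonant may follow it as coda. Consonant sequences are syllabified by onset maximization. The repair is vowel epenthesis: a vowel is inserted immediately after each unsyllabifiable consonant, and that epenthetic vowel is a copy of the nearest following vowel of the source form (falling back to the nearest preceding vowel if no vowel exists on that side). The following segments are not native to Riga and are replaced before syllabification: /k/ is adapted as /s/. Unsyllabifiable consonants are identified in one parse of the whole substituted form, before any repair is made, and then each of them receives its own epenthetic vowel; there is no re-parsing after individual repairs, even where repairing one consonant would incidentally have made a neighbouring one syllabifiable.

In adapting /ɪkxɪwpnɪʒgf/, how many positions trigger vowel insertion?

After substitution the input is /ɪsxɪwpnɪʒgf/.
The unsyllabifiable consonants are /p/, /g/, /f/; each receives one epenthetic vowel.

3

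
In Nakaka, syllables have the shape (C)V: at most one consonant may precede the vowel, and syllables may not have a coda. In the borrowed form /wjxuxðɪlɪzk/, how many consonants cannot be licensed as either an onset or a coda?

Syllabifying with onset maximization leaves /w/, /j/, /x/, /z/, /k/ stranded (no codas are permitted; onsets are limited to one consonant).

5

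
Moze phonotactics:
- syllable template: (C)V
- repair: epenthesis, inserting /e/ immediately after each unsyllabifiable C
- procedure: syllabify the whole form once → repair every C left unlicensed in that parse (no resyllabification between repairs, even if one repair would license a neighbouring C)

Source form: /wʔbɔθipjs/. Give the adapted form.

The consonants /w/, /ʔ/, /p/, /j/, /s/ cannot be parsed into a legal (C)V syllable (no codas are permitted; onsets are limited to one consonant).
Each unlicensed consonant becomes the onset of a new syllable: /w/ → /we/, /ʔ/ → /ʔe/, /p/ → /pe/, /j/ → /je/, /s/ → /se/.

weʔebɔθipejese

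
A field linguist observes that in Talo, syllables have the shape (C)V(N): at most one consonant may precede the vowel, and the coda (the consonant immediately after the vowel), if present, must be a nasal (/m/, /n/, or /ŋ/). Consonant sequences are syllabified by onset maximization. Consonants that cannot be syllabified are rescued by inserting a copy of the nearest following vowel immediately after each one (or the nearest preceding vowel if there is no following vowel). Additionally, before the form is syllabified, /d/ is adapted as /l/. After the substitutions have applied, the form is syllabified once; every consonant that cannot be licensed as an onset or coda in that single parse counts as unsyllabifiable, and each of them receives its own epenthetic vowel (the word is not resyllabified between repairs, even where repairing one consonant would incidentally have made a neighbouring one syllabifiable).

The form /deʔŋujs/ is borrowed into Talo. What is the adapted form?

leʔuŋujusu

Substitution: /d/ → /l/, giving /leʔŋujs/.
The consonants /ʔ/, /j/, /s/ cannot be parsed into a legal (C)V(N) syllable (only a nasal (/m/, /n/, or /ŋ/) is licensed in coda position; onsets are limited to one consonant).
Inserting the epenthetic vowel yields /ʔ/ → /ʔu/, /j/ → /ju/, /s/ → /su/.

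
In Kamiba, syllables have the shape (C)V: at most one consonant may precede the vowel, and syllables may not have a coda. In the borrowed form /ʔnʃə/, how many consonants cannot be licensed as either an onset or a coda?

2

Syllabifying with onset maximization leaves /ʔ/, /n/ stranded (no codas are permitted; onsets are limited to one consonant).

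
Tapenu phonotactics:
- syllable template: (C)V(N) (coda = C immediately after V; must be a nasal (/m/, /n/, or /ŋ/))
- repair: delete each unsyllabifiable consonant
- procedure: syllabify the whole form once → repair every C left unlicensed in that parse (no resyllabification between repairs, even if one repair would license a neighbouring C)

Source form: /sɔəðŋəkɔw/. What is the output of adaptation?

sɔəŋəkɔ

Under (C)V(N), the unsyllabifiable consonants are /ð/, /w/ (only a nasal (/m/, /n/, or /ŋ/) is licensed in coda position; onsets are limited to one consonant).
Deleting the stranded consonants removes /ð/, /w/.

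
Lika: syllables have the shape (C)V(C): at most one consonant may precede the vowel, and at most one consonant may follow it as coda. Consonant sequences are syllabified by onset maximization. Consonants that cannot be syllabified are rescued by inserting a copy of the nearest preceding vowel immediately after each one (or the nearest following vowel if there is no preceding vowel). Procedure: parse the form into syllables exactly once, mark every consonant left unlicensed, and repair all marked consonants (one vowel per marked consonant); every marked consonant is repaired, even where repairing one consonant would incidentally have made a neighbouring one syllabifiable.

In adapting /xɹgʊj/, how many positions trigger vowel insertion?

2

The unsyllabifiable consonants are /x/, /ɹ/; each receives one epenthetic vowel.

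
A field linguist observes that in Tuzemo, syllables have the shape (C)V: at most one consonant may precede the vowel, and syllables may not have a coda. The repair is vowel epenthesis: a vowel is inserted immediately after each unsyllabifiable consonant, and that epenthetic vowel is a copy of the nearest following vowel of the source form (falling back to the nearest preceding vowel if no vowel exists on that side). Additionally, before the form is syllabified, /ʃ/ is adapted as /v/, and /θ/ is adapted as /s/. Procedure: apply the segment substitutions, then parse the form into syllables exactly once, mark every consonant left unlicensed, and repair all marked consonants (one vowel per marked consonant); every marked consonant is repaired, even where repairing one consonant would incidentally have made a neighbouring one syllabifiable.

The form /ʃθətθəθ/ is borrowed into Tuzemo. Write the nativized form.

vəsətəsəsə

Substitution: /ʃ/ → /v/, /θ/ → /s/, giving /vsətsəs/.
The consonants /v/, /t/, /s/ cannot be parsed into a legal (C)V syllable (no codas are permitted; onsets are limited to one consonant).
Epenthesis after each stranded consonant: /v/ → /və/, /t/ → /tə/, /s/ → /sə/.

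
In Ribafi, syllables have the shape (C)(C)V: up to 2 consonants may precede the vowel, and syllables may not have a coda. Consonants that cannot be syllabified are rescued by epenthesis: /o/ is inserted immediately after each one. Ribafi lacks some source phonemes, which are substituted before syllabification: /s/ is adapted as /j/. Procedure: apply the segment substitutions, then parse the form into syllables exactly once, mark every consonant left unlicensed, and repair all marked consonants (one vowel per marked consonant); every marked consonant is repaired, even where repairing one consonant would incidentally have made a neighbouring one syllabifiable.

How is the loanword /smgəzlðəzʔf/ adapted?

Substitution: /s/ → /j/, giving /jmgəzlðəzʔf/.
Under (C)(C)V, the unsyllabifiable consonants are /j/, /z/, /z/, /ʔ/, /f/ (no codas are permitted; onsets may contain at most 2 consonants).
Inserting the epenthetic vowel yields /j/ → /jo/, /z/ → /zo/, /z/ → /zo/, /ʔ/ → /ʔo/, /f/ → /fo/.

jomgəzolðəzoʔofo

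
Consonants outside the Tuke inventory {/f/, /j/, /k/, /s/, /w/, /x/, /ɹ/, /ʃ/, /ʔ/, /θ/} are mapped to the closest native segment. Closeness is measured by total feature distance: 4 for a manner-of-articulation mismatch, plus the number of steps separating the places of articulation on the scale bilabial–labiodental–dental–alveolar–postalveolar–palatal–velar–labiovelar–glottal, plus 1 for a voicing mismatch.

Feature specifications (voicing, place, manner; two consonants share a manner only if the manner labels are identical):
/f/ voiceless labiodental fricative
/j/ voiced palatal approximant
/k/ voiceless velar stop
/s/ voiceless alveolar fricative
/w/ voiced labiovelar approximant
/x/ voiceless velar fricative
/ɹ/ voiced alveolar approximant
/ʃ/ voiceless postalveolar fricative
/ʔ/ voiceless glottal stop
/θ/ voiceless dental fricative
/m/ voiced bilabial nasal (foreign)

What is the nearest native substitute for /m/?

/f/ is closest: manner differs (nasal→fricative, +4), place distance 1 (bilabial→labiodental), voicing differs (+1); total 6. Next closest is /ɹ/ at distance 7.

f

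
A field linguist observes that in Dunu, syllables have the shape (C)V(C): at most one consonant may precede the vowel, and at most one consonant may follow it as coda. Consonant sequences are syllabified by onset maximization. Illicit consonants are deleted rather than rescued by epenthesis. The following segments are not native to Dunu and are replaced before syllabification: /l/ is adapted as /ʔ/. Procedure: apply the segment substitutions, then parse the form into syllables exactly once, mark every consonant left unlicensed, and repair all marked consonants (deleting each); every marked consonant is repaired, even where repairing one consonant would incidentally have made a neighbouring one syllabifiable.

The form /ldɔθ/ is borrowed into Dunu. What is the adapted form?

dɔθ

Substitution: /l/ → /ʔ/, giving /ʔdɔθ/.
The consonants /ʔ/ cannot be parsed into a legal (C)V(C) syllable (at most one coda consonant is licensed; onsets are limited to one consonant).
Deletion applies to /ʔ/.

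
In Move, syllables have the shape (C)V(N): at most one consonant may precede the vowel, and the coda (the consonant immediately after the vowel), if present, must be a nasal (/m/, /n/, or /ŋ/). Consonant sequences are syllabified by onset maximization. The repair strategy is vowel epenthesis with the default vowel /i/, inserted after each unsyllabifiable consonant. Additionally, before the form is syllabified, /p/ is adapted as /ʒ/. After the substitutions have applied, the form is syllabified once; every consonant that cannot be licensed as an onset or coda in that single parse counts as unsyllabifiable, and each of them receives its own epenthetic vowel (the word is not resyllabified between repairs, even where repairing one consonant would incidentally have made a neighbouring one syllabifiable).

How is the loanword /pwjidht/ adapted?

Substitution: /p/ → /ʒ/, giving /ʒwjidht/.
Under (C)V(N), the unsyllabifiable consonants are /ʒ/, /w/, /d/, /h/, /t/ (only a nasal (/m/, /n/, or /ŋ/) is licensed in coda position; onsets are limited to one consonant).
Inserting the epenthetic vowel yields /ʒ/ → /ʒi/, /w/ → /wi/, /d/ → /di/, /h/ → /hi/, /t/ → /ti/.

ʒiwijidihiti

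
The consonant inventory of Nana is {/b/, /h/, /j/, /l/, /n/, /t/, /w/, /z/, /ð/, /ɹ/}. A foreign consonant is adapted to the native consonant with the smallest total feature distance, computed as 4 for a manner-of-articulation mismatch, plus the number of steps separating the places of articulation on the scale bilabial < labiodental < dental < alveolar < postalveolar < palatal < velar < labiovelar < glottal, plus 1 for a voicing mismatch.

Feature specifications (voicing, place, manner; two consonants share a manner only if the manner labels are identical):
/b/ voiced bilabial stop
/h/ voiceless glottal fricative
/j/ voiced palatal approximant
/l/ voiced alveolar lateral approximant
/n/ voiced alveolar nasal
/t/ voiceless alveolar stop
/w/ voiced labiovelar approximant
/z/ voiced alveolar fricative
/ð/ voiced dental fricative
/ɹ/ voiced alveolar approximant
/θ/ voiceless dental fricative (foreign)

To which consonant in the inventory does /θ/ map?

ð

/ð/ is closest: same manner (fricative), place distance 0 (dental→dental), voicing differs (+1); total 1. Next closest is /z/ at distance 2.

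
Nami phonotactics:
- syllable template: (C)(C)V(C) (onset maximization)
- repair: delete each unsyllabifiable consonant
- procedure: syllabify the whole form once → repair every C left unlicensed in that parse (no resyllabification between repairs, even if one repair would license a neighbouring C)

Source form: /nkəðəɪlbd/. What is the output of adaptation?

Under (C)(C)V(C), the unsyllabifiable consonants are /b/, /d/ (at most one coda consonant is licensed; onsets may contain at most 2 consonants).
Deleting the stranded consonants removes /b/, /d/.

nkəðəɪl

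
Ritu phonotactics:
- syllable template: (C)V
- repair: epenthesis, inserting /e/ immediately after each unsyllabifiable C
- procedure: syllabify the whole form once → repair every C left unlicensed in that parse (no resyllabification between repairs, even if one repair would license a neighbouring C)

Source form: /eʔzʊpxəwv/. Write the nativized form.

Under (C)V, the unsyllabifiable consonants are /ʔ/, /p/, /w/, /v/ (no codas are permitted; onsets are limited to one consonant).
Inserting the epenthetic vowel yields /ʔ/ → /ʔe/, /p/ → /pe/, /w/ → /we/, /v/ → /ve/.

eʔezʊpexəweve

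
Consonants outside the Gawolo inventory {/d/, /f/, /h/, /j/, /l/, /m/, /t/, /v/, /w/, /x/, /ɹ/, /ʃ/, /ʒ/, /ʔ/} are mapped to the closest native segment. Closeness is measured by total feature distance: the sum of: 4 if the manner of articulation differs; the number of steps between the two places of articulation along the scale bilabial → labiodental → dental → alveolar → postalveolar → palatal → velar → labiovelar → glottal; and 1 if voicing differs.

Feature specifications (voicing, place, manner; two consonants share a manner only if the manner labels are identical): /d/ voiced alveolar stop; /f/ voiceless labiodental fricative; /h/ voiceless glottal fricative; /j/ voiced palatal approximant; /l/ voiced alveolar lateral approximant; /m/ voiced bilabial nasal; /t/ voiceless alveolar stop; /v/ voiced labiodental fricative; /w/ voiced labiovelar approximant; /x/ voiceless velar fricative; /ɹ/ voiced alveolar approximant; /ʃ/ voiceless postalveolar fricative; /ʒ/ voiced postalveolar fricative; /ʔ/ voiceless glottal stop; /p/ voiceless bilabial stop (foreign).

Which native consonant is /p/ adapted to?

/t/ is closest: same manner (stop), place distance 3 (bilabial→alveolar), same voicing; total 3. Next closest is /d/ at distance 4.

t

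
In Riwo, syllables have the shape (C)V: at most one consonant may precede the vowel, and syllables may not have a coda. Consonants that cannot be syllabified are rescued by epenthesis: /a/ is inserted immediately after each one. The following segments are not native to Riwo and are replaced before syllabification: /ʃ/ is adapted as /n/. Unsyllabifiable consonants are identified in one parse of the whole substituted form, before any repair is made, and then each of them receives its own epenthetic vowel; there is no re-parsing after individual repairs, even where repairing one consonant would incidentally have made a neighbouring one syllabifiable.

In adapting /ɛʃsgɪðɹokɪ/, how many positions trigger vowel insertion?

3

After substitution the input is /ɛnsgɪðɹokɪ/.
The unsyllabifiable consonants are /n/, /s/, /ð/; each receives one epenthetic vowel.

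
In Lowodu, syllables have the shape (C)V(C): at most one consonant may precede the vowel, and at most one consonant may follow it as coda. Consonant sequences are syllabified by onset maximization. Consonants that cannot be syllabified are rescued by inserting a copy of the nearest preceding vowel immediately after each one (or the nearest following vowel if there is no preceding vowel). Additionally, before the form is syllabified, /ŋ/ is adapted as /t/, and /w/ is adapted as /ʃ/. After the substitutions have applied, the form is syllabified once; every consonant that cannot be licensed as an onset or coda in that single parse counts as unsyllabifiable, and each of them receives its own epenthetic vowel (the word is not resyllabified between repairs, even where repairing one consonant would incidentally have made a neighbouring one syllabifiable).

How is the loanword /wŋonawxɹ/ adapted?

ʃotonaʃxaɹa

Substitution: /w/ → /ʃ/, /ŋ/ → /t/, giving /ʃtonaʃxɹ/.
The consonants /ʃ/, /x/, /ɹ/ cannot be parsed into a legal (C)V(C) syllable (at most one coda consonant is licensed; onsets are limited to one consonant).
Each unlicensed consonant becomes the onset of a new syllable: /ʃ/ → /ʃo/, /x/ → /xa/, /ɹ/ → /ɹa/.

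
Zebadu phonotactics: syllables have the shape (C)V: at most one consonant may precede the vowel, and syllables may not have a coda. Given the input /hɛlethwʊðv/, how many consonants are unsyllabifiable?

Syllabifying with onset maximization leaves /t/, /h/, /ð/, /v/ stranded (no codas are permitted; onsets are limited to one consonant).

4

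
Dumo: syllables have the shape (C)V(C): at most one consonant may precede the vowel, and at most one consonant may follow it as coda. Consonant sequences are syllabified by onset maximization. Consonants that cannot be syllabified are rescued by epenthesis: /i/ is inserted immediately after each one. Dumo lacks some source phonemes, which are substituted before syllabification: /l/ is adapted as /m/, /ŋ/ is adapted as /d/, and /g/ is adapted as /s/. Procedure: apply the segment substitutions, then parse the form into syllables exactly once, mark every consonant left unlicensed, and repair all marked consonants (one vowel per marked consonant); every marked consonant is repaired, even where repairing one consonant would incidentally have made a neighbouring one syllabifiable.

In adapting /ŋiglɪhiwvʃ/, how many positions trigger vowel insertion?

After substitution the input is /dismɪhiwvʃ/.
The unsyllabifiable consonants are /v/, /ʃ/; each receives one epenthetic vowel.

2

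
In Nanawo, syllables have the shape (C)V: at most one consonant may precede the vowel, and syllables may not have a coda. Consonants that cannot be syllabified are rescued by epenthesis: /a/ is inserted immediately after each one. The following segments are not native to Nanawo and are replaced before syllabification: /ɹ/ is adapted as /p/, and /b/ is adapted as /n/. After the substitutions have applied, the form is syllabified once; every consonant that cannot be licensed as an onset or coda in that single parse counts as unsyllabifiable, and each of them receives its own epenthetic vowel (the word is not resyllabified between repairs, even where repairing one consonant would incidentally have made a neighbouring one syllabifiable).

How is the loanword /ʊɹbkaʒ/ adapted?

Substitution: /ɹ/ → /p/, /b/ → /n/, giving /ʊpnkaʒ/.
Syllabifying with onset maximization leaves /p/, /n/, /ʒ/ stranded (no codas are permitted; onsets are limited to one consonant).
Epenthesis after each stranded consonant: /p/ → /pa/, /n/ → /na/, /ʒ/ → /ʒa/.

ʊpanakaʒa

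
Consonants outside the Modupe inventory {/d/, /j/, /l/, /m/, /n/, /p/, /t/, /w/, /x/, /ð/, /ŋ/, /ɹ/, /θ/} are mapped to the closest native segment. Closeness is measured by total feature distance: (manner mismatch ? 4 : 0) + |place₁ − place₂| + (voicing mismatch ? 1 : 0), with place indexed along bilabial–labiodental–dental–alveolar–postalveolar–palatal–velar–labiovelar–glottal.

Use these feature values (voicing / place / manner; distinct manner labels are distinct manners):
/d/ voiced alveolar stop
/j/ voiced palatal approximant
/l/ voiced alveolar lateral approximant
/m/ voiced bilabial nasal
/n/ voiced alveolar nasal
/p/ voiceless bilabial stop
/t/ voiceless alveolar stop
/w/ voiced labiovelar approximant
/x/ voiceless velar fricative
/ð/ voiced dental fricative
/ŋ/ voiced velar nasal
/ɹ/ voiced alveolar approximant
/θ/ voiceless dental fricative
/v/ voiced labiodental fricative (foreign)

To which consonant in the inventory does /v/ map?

ð

/ð/ is closest: same manner (fricative), place distance 1 (labiodental→dental), same voicing; total 1. Next closest is /θ/ at distance 2.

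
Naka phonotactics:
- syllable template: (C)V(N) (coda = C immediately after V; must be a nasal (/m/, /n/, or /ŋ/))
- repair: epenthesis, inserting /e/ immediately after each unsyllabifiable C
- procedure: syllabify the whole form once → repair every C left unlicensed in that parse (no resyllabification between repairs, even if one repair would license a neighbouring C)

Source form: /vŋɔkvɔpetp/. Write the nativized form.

Under (C)V(N), the unsyllabifiable consonants are /v/, /k/, /t/, /p/ (only a nasal (/m/, /n/, or /ŋ/) is licensed in coda position; onsets are limited to one consonant).
Epenthesis after each stranded consonant: /v/ → /ve/, /k/ → /ke/, /t/ → /te/, /p/ → /pe/.

veŋɔkevɔpetepe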